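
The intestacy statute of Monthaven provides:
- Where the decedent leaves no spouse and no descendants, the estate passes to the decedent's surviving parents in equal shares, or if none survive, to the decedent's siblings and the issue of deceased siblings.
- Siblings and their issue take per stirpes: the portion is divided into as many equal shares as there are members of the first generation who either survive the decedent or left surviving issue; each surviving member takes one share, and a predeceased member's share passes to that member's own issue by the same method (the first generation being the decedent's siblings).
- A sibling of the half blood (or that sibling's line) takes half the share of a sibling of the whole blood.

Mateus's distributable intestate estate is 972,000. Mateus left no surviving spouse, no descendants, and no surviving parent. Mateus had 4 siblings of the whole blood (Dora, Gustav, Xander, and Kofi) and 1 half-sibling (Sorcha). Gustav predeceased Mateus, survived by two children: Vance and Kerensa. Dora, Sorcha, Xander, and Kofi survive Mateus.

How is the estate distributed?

The entire 972,000 passes to the siblings and their issue.
Counting each half-blood sibling's line as half a unit, there are 9/2 units in 972,000, so one unit is 216,000. Whole-blood lines (Dora, Gustav, Xander, and Kofi) take 216,000 each; half-blood lines (Sorcha) take 108,000 each.
Gustav's share (216,000) is divided into 2 shares of 108,000: Vance and Kerensa each take 108,000.

Dora: 216,000; Sorcha: 108,000; Vance: 108,000; Kerensa: 108,000; Xander: 216,000; Kofi: 216,000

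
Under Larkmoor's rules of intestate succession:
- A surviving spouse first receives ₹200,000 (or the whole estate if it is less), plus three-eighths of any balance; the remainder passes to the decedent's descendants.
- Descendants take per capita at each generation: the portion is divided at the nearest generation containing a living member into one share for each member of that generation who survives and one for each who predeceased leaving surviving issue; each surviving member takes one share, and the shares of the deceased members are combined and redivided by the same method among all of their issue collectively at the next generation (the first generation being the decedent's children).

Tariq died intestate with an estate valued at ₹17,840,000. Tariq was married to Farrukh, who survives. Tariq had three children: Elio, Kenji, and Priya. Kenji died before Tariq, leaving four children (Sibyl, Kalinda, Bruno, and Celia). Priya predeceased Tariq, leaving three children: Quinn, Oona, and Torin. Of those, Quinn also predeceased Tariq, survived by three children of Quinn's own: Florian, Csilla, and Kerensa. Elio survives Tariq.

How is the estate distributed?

Farrukh first takes ₹200,000, leaving a balance of ₹17,640,000. Farrukh then takes three-eighths of the balance (₹6,615,000), for a total of ₹6,815,000. The remaining ₹11,025,000 passes to the descendants.
The descendants' portion (₹11,025,000) is divided at the children's generation into 3 shares of ₹3,675,000. Elio takes ₹3,675,000. The 2 shares of the deceased (Kenji and Priya) are combined into a pool of ₹7,350,000.
That pool (₹7,350,000) is divided at the grandchildren's generation into 7 shares of ₹1,050,000. Sibyl, Kalinda, Bruno, Celia, Oona, and Torin each take ₹1,050,000. The remaining share for the deceased Quinn (₹1,050,000) is carried to the next generation.
That pool (₹1,050,000) is divided at the great-grandchildren's generation equally among Florian, Csilla, and Kerensa: ₹350,000 each.

Farrukh: ₹6,815,000; Elio: ₹3,675,000; Sibyl: ₹1,050,000; Kalinda: ₹1,050,000; Bruno: ₹1,050,000; Celia: ₹1,050,000; Florian: ₹350,000; Csilla: ₹350,000; Kerensa: ₹350,000; Oona: ₹1,050,000; Torin: ₹1,050,000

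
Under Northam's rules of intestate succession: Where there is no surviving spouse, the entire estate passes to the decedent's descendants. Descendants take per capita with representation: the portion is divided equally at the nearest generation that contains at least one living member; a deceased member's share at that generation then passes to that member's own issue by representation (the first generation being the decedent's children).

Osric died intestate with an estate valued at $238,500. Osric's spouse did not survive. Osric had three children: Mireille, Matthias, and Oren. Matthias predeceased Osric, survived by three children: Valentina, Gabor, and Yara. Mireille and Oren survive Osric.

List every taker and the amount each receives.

The entire $238,500 passes to the descendants.
That amount ($238,500) is divided into 3 shares of $79,500: Mireille and Oren each take $79,500; Matthias's $79,500 share passes to Matthias's issue.
Matthias's share ($79,500) is divided into 3 shares of $26,500: Valentina, Gabor, and Yara each take $26,500.

Mireille: $79,500; Valentina: $26,500; Gabor: $26,500; Yara: $26,500; Oren: $79,500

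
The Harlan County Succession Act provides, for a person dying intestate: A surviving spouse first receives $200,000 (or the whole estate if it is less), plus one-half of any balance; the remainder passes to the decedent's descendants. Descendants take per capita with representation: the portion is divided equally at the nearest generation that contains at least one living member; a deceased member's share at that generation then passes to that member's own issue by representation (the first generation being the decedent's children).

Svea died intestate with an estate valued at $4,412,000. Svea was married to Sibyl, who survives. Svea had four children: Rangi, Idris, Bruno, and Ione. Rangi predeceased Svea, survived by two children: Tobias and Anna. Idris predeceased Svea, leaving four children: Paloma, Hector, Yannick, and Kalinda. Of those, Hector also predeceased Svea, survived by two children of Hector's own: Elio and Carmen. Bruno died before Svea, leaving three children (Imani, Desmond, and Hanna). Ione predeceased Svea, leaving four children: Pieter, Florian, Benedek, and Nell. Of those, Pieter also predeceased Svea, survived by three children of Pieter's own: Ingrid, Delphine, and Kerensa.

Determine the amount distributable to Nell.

Sibyl first takes $200,000, leaving a balance of $4,212,000. Sibyl then takes one-half of the balance ($2,106,000), for a total of $2,306,000. The remaining $2,106,000 passes to the descendants.
No child survives, so the initial division is made at the grandchildren's generation.
The descendants' portion ($2,106,000) is divided into 13 shares of $162,000: Tobias, Anna, Paloma, Yannick, Kalinda, Imani, Desmond, Hanna, Florian, Benedek, and Nell each take $162,000; Hector's $162,000 share passes to Hector's issue; Pieter's $162,000 share passes to Pieter's issue.
Hector's share ($162,000) is divided into 2 shares of $81,000: Elio and Carmen each take $81,000.
Pieter's share ($162,000) is divided into 3 shares of $54,000: Ingrid, Delphine, and Kerensa each take $54,000.

Nell receives $162,000.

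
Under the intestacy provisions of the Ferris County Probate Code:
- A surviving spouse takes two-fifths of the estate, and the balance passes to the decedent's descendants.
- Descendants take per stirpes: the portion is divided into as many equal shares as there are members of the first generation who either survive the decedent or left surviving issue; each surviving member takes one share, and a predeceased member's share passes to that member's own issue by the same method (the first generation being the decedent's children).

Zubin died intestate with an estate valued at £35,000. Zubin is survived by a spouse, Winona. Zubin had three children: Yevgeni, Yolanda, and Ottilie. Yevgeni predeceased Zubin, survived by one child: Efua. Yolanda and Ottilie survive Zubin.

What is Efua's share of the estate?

Winona takes two-fifths of £35,000 = £14,000. The remaining £21,000 passes to the descendants.
The descendants' portion (£21,000) is divided into 3 shares of £7,000: Yolanda and Ottilie each take £7,000; Yevgeni's £7,000 share passes to Yevgeni's issue.
Yevgeni's share (£7,000) passes entirely to Efua.

Efua receives £7,000.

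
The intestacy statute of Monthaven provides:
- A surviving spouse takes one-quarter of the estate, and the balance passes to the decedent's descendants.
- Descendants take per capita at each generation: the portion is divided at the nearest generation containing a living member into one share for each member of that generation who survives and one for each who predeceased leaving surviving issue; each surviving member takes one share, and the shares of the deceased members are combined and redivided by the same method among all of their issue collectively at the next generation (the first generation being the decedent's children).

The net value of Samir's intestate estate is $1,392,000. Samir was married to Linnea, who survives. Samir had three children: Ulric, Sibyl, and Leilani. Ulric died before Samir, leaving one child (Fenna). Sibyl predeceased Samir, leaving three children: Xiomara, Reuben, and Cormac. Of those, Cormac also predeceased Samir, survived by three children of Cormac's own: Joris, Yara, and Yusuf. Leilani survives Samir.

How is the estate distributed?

Linnea: $348,000; Fenna: $174,000; Xiomara: $174,000; Reuben: $174,000; Joris: $58,000; Yara: $58,000; Yusuf: $58,000; Leilani: $348,000

Linnea takes one-quarter of $1,392,000 = $348,000. The remaining $1,044,000 passes to the descendants.
The descendants' portion ($1,044,000) is divided at the children's generation into 3 shares of $348,000. Leilani takes $348,000. The 2 shares of the deceased (Ulric and Sibyl) are combined into a pool of $696,000.
That pool ($696,000) is divided at the grandchildren's generation into 4 shares of $174,000. Fenna, Xiomara, and Reuben each take $174,000. The remaining share for the deceased Cormac ($174,000) is carried to the next generation.
That pool ($174,000) is divided at the great-grandchildren's generation equally among Joris, Yara, and Yusuf: $58,000 each.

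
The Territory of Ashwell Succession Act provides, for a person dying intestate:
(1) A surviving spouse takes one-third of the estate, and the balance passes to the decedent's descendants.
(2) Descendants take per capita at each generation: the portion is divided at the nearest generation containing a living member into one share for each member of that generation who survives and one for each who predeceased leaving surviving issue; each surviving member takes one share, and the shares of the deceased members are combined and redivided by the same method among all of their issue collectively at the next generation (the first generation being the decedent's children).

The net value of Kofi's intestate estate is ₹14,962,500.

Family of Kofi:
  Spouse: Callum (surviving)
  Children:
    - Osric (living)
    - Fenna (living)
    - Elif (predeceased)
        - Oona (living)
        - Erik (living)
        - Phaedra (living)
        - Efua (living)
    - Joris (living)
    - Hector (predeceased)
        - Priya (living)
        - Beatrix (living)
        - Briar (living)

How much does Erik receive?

Erik receives ₹570,000.

Callum takes one-third of ₹14,962,500 = ₹4,987,500. The remaining ₹9,975,000 passes to the descendants.
The descendants' portion (₹9,975,000) is divided at the children's generation into 5 shares of ₹1,995,000. Osric, Fenna, and Joris each take ₹1,995,000. The 2 shares of the deceased (Elif and Hector) are combined into a pool of ₹3,990,000.
That pool (₹3,990,000) is divided at the grandchildren's generation equally among Oona, Erik, Phaedra, Efua, Priya, Beatrix, and Briar: ₹570,000 each.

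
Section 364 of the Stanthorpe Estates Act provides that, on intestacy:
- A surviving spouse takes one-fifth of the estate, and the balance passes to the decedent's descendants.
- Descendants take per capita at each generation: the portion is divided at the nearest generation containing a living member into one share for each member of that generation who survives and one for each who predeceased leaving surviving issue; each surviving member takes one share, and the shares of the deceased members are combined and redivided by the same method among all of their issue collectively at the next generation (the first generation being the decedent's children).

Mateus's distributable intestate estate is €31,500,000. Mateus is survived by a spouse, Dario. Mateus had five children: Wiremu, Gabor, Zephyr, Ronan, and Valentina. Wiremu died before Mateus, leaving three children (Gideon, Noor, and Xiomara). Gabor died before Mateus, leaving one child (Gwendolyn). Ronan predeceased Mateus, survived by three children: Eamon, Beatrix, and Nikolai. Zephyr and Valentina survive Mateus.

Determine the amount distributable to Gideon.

Dario takes one-fifth of €31,500,000 = €6,300,000. The remaining €25,200,000 passes to the descendants.
The descendants' portion (€25,200,000) is divided at the children's generation into 5 shares of €5,040,000. Zephyr and Valentina each take €5,040,000. The 3 shares of the deceased (Wiremu, Gabor, and Ronan) are combined into a pool of €15,120,000.
That pool (€15,120,000) is divided at the grandchildren's generation equally among Gideon, Noor, Xiomara, Gwendolyn, Eamon, Beatrix, and Nikolai: €2,160,000 each.

Gideon receives €2,160,000.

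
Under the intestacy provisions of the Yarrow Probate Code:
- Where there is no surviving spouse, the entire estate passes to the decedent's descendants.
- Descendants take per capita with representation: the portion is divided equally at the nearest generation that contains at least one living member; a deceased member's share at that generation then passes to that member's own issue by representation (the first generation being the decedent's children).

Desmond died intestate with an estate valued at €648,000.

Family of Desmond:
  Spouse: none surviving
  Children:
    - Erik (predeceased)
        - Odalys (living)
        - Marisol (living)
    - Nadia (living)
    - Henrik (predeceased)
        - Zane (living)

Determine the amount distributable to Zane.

Zane receives €216,000.

The entire €648,000 passes to the descendants.
That amount (€648,000) is divided into 3 shares of €216,000: Nadia takes €216,000; Erik's €216,000 share passes to Erik's issue; Henrik's €216,000 share passes to Henrik's issue.
Erik's share (€216,000) is divided into 2 shares of €108,000: Odalys and Marisol each take €108,000.
Henrik's share (€216,000) passes entirely to Zane.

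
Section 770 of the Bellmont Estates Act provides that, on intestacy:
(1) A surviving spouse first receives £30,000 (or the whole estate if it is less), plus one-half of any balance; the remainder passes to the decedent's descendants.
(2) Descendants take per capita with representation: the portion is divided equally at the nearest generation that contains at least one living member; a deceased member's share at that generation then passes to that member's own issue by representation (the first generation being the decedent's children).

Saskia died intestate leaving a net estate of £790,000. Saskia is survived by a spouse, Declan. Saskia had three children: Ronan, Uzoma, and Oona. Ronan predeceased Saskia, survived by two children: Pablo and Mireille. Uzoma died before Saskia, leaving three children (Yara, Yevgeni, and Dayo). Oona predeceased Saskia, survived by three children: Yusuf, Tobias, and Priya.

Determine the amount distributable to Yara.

Declan first takes £30,000, leaving a balance of £760,000. Declan then takes one-half of the balance (£380,000), for a total of £410,000. The remaining £380,000 passes to the descendants.
No child survives, so the initial division is made at the grandchildren's generation.
The descendants' portion (£380,000) is divided into 8 shares of £47,500: Pablo, Mireille, Yara, Yevgeni, Dayo, Yusuf, Tobias, and Priya each take £47,500.

Yara receives £47,500.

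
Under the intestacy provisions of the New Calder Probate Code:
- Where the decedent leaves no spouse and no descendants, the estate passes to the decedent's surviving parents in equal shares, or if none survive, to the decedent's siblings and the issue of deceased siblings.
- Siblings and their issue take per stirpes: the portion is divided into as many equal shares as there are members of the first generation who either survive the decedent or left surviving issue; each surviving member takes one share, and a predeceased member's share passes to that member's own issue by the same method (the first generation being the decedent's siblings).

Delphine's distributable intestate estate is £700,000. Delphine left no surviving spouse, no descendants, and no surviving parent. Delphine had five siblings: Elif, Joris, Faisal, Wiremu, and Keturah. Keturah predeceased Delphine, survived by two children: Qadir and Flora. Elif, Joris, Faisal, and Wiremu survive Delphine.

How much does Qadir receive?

Qadir receives £70,000.

The entire £700,000 passes to the siblings and their issue.
That amount (£700,000) is divided into 5 shares of £140,000: Elif, Joris, Faisal, and Wiremu each take £140,000; Keturah's £140,000 share passes to Keturah's issue.
Keturah's share (£140,000) is divided into 2 shares of £70,000: Qadir and Flora each take £70,000.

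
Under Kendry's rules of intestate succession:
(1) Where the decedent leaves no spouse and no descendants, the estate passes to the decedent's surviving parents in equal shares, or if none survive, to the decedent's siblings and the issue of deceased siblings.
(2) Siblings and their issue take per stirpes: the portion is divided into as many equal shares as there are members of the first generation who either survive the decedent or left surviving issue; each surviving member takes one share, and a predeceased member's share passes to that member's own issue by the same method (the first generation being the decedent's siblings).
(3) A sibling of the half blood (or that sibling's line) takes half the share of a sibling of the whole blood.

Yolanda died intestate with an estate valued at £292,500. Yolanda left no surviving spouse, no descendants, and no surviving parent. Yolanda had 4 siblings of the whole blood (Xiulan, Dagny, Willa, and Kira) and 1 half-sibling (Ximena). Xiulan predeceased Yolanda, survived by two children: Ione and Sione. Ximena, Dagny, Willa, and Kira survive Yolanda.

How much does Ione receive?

Ione receives £32,500.

The entire £292,500 passes to the siblings and their issue.
Counting each half-blood sibling's line as half a unit, there are 9/2 units in £292,500, so one unit is £65,000. Whole-blood lines (Xiulan, Dagny, Willa, and Kira) take £65,000 each; half-blood lines (Ximena) take £32,500 each.
Xiulan's share (£65,000) is divided into 2 shares of £32,500: Ione and Sione each take £32,500.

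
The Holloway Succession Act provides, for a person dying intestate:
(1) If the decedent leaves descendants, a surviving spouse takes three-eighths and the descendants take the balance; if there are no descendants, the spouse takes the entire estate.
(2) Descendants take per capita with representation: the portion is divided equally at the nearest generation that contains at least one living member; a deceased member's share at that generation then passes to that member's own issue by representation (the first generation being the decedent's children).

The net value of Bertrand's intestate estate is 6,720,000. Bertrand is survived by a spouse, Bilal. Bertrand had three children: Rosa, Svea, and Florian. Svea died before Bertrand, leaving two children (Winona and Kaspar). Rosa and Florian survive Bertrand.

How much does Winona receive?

Bilal takes three-eighths of 6,720,000 = 2,520,000. The remaining 4,200,000 passes to the descendants.
The descendants' portion (4,200,000) is divided into 3 shares of 1,400,000: Rosa and Florian each take 1,400,000; Svea's 1,400,000 share passes to Svea's issue.
Svea's share (1,400,000) is divided into 2 shares of 700,000: Winona and Kaspar each take 700,000.

Winona receives 700,000.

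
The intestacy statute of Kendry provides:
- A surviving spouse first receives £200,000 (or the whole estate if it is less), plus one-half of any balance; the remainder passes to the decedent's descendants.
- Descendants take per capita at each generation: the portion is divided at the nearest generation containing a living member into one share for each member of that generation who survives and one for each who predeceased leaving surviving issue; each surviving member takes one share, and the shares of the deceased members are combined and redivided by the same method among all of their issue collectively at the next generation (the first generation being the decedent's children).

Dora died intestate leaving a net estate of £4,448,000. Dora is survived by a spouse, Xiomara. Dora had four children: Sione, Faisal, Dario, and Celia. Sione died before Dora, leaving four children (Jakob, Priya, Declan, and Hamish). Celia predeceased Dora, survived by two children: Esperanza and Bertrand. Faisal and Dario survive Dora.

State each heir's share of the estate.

Xiomara first takes £200,000, leaving a balance of £4,248,000. Xiomara then takes one-half of the balance (£2,124,000), for a total of £2,324,000. The remaining £2,124,000 passes to the descendants.
The descendants' portion (£2,124,000) is divided at the children's generation into 4 shares of £531,000. Faisal and Dario each take £531,000. The 2 shares of the deceased (Sione and Celia) are combined into a pool of £1,062,000.
That pool (£1,062,000) is divided at the grandchildren's generation equally among Jakob, Priya, Declan, Hamish, Esperanza, and Bertrand: £177,000 each.

Xiomara: £2,324,000; Jakob: £177,000; Priya: £177,000; Declan: £177,000; Hamish: £177,000; Faisal: £531,000; Dario: £531,000; Esperanza: £177,000; Bertrand: £177,000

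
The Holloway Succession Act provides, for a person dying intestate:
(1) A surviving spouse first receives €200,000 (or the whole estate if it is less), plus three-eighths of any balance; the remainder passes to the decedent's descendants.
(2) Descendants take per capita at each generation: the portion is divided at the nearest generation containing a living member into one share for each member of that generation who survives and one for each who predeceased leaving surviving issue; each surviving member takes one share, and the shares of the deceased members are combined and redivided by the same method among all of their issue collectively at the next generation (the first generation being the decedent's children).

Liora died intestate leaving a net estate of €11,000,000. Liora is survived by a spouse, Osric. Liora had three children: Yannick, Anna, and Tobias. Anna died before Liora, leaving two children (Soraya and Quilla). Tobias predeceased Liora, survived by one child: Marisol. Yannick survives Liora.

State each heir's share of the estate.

Osric first takes €200,000, leaving a balance of €10,800,000. Osric then takes three-eighths of the balance (€4,050,000), for a total of €4,250,000. The remaining €6,750,000 passes to the descendants.
The descendants' portion (€6,750,000) is divided at the children's generation into 3 shares of €2,250,000. Yannick takes €2,250,000. The 2 shares of the deceased (Anna and Tobias) are combined into a pool of €4,500,000.
That pool (€4,500,000) is divided at the grandchildren's generation equally among Soraya, Quilla, and Marisol: €1,500,000 each.

Osric: €4,250,000; Yannick: €2,250,000; Soraya: €1,500,000; Quilla: €1,500,000; Marisol: €1,500,000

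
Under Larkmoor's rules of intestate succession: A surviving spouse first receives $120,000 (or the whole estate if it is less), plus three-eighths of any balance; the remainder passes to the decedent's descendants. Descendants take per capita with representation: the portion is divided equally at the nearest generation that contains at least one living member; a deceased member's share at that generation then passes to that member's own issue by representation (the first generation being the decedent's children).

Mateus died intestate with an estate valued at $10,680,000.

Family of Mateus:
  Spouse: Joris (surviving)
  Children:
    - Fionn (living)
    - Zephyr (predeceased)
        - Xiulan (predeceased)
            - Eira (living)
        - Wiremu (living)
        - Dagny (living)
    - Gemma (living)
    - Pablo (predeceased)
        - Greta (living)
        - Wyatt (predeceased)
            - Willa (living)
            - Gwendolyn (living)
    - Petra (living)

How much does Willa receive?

Willa receives $330,000.

Joris first takes $120,000, leaving a balance of $10,560,000. Joris then takes three-eighths of the balance ($3,960,000), for a total of $4,080,000. The remaining $6,600,000 passes to the descendants.
The descendants' portion ($6,600,000) is divided into 5 shares of $1,320,000: Fionn, Gemma, and Petra each take $1,320,000; Zephyr's $1,320,000 share passes to Zephyr's issue; Pablo's $1,320,000 share passes to Pablo's issue.
Zephyr's share ($1,320,000) is divided into 3 shares of $440,000: Wiremu and Dagny each take $440,000; Xiulan's $440,000 share passes to Xiulan's issue.
Xiulan's share ($440,000) passes entirely to Eira.
Pablo's share ($1,320,000) is divided into 2 shares of $660,000: Greta takes $660,000; Wyatt's $660,000 share passes to Wyatt's issue.
Wyatt's share ($660,000) is divided into 2 shares of $330,000: Willa and Gwendolyn each take $330,000.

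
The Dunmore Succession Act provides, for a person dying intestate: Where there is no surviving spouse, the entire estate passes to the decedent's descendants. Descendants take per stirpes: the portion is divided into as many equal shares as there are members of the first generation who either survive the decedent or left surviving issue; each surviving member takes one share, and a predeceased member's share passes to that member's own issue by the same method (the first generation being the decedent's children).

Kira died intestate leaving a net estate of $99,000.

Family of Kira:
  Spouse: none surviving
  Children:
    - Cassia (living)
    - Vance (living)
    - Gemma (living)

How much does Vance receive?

The entire $99,000 passes to the descendants.
That amount ($99,000) is divided into 3 shares of $33,000: Cassia, Vance, and Gemma each take $33,000.

Vance receives $33,000.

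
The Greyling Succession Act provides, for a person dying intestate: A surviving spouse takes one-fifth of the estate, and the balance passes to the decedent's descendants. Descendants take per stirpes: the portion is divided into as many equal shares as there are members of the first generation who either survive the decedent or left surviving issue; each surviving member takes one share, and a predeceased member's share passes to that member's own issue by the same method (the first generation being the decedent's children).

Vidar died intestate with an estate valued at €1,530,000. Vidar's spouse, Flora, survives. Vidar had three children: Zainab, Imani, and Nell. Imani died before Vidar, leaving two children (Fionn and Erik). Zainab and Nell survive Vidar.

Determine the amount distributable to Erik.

Erik receives €204,000.

Flora takes one-fifth of €1,530,000 = €306,000. The remaining €1,224,000 passes to the descendants.
The descendants' portion (€1,224,000) is divided into 3 shares of €408,000: Zainab and Nell each take €408,000; Imani's €408,000 share passes to Imani's issue.
Imani's share (€408,000) is divided into 2 shares of €204,000: Fionn and Erik each take €204,000.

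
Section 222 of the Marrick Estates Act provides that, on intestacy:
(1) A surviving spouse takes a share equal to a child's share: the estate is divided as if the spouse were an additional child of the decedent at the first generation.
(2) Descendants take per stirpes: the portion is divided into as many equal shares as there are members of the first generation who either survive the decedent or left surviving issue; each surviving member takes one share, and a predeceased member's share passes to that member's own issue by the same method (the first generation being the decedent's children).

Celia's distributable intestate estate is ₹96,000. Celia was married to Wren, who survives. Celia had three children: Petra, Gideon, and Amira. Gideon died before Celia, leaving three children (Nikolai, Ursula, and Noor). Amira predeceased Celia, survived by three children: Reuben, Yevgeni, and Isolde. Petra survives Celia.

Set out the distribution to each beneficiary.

The spouse counts as an additional share at the children's level, so there are 4 primary shares of ₹24,000. Wren takes one such share (₹24,000).
The children's combined portion (₹72,000) is divided into 3 shares of ₹24,000: Petra takes ₹24,000; Gideon's ₹24,000 share passes to Gideon's issue; Amira's ₹24,000 share passes to Amira's issue.
Gideon's share (₹24,000) is divided into 3 shares of ₹8,000: Nikolai, Ursula, and Noor each take ₹8,000.
Amira's share (₹24,000) is divided into 3 shares of ₹8,000: Reuben, Yevgeni, and Isolde each take ₹8,000.

Wren: ₹24,000; Petra: ₹24,000; Nikolai: ₹8,000; Ursula: ₹8,000; Noor: ₹8,000; Reuben: ₹8,000; Yevgeni: ₹8,000; Isolde: ₹8,000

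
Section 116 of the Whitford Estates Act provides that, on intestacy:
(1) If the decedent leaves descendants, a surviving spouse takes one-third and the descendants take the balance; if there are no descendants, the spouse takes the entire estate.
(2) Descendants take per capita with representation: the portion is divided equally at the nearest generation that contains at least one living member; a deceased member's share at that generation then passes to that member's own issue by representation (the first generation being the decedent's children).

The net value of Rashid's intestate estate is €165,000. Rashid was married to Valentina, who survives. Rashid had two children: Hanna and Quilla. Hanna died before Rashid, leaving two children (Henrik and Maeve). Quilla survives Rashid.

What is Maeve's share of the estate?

Valentina takes one-third of €165,000 = €55,000. The remaining €110,000 passes to the descendants.
The descendants' portion (€110,000) is divided into 2 shares of €55,000: Quilla takes €55,000; Hanna's €55,000 share passes to Hanna's issue.
Hanna's share (€55,000) is divided into 2 shares of €27,500: Henrik and Maeve each take €27,500.

Maeve receives €27,500.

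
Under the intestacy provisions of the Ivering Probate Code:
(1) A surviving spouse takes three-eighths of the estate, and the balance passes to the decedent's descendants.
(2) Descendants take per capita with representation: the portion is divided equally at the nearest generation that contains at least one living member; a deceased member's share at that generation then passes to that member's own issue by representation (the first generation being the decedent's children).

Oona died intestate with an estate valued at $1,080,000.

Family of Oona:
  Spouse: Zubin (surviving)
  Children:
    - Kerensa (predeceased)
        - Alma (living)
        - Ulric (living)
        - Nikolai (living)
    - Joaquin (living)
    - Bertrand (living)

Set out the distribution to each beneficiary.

Zubin: $405,000; Alma: $75,000; Ulric: $75,000; Nikolai: $75,000; Joaquin: $225,000; Bertrand: $225,000

Zubin takes three-eighths of $1,080,000 = $405,000. The remaining $675,000 passes to the descendants.
The descendants' portion ($675,000) is divided into 3 shares of $225,000: Joaquin and Bertrand each take $225,000; Kerensa's $225,000 share passes to Kerensa's issue.
Kerensa's share ($225,000) is divided into 3 shares of $75,000: Alma, Ulric, and Nikolai each take $75,000.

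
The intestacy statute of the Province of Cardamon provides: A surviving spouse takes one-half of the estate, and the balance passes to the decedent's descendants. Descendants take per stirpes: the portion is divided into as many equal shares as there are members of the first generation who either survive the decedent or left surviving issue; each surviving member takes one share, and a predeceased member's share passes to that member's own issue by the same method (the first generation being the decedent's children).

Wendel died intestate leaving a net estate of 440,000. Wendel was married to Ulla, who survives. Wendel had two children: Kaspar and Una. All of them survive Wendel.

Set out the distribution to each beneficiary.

Ulla takes one-half of 440,000 = 220,000. The remaining 220,000 passes to the descendants.
The descendants' portion (220,000) is divided into 2 shares of 110,000: Kaspar and Una each take 110,000.

Ulla: 220,000; Kaspar: 110,000; Una: 110,000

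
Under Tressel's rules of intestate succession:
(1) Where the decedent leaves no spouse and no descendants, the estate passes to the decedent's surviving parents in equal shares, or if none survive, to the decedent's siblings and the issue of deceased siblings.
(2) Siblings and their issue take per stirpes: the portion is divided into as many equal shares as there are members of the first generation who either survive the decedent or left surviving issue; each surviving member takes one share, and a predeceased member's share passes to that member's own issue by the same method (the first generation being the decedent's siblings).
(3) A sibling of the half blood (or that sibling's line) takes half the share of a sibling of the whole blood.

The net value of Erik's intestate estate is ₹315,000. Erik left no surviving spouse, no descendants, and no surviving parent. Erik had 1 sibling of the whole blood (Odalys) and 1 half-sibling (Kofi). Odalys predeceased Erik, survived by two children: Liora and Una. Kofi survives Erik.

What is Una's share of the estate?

The entire ₹315,000 passes to the siblings and their issue.
Counting each half-blood sibling's line as half a unit, there are 3/2 units in ₹315,000, so one unit is ₹210,000. Whole-blood lines (Odalys) take ₹210,000 each; half-blood lines (Kofi) take ₹105,000 each.
Odalys's share (₹210,000) is divided into 2 shares of ₹105,000: Liora and Una each take ₹105,000.

Una receives ₹105,000.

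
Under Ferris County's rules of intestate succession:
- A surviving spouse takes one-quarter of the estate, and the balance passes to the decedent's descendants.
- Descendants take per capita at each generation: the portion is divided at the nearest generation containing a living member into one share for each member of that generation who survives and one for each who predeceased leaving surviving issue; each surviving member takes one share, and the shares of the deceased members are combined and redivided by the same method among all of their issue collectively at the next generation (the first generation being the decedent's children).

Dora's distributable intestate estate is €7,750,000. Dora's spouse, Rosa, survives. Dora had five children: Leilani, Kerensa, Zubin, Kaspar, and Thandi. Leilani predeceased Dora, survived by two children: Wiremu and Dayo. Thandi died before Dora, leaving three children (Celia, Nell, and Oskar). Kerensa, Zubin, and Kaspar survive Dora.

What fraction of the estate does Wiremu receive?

Rosa takes one-quarter of €7,750,000 = €1,937,500. The remaining €5,812,500 passes to the descendants.
The descendants' portion (€5,812,500) is divided at the children's generation into 5 shares of €1,162,500. Kerensa, Zubin, and Kaspar each take €1,162,500. The 2 shares of the deceased (Leilani and Thandi) are combined into a pool of €2,325,000.
That pool (€2,325,000) is divided at the grandchildren's generation equally among Wiremu, Dayo, Celia, Nell, and Oskar: €465,000 each.

Wiremu receives 3/50 of the estate.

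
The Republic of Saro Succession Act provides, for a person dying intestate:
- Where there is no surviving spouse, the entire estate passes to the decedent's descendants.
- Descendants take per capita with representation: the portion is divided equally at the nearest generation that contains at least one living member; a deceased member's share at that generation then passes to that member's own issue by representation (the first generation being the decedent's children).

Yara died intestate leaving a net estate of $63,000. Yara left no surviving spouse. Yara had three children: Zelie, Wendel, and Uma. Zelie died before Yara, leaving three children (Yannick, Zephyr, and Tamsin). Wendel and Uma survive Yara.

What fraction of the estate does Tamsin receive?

Tamsin receives 1/9 of the estate.

The entire $63,000 passes to the descendants.
That amount ($63,000) is divided into 3 shares of $21,000: Wendel and Uma each take $21,000; Zelie's $21,000 share passes to Zelie's issue.
Zelie's share ($21,000) is divided into 3 shares of $7,000: Yannick, Zephyr, and Tamsin each take $7,000.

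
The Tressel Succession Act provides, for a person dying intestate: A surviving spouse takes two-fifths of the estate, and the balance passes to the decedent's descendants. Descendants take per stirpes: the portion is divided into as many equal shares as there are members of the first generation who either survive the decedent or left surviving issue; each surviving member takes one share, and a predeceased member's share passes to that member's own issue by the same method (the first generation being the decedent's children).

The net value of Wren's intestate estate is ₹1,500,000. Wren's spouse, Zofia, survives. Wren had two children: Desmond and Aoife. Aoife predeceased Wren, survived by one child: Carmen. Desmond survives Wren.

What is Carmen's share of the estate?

Zofia takes two-fifths of ₹1,500,000 = ₹600,000. The remaining ₹900,000 passes to the descendants.
The descendants' portion (₹900,000) is divided into 2 shares of ₹450,000: Desmond takes ₹450,000; Aoife's ₹450,000 share passes to Aoife's issue.
Aoife's share (₹450,000) passes entirely to Carmen.

Carmen receives ₹450,000.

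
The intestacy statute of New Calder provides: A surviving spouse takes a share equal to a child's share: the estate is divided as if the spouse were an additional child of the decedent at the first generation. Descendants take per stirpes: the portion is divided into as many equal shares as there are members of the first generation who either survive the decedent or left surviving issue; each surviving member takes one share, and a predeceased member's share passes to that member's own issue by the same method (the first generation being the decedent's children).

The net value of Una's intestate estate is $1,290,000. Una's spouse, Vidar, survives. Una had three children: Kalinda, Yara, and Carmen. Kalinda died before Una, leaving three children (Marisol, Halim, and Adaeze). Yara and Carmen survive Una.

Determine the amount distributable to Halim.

The spouse counts as an additional share at the children's level, so there are 4 primary shares of $322,500. Vidar takes one such share ($322,500).
The children's combined portion ($967,500) is divided into 3 shares of $322,500: Yara and Carmen each take $322,500; Kalinda's $322,500 share passes to Kalinda's issue.
Kalinda's share ($322,500) is divided into 3 shares of $107,500: Marisol, Halim, and Adaeze each take $107,500.

Halim receives $107,500.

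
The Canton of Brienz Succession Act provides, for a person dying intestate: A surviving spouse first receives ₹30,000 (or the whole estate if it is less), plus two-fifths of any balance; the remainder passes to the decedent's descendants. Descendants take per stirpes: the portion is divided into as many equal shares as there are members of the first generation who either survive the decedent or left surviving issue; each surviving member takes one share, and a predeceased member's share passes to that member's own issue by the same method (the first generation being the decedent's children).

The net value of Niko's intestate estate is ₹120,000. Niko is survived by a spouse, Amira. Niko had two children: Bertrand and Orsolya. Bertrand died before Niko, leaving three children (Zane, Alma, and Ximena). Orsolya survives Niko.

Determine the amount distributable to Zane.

Amira first takes ₹30,000, leaving a balance of ₹90,000. Amira then takes two-fifths of the balance (₹36,000), for a total of ₹66,000. The remaining ₹54,000 passes to the descendants.
The descendants' portion (₹54,000) is divided into 2 shares of ₹27,000: Orsolya takes ₹27,000; Bertrand's ₹27,000 share passes to Bertrand's issue.
Bertrand's share (₹27,000) is divided into 3 shares of ₹9,000: Zane, Alma, and Ximena each take ₹9,000.

Zane receives ₹9,000.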